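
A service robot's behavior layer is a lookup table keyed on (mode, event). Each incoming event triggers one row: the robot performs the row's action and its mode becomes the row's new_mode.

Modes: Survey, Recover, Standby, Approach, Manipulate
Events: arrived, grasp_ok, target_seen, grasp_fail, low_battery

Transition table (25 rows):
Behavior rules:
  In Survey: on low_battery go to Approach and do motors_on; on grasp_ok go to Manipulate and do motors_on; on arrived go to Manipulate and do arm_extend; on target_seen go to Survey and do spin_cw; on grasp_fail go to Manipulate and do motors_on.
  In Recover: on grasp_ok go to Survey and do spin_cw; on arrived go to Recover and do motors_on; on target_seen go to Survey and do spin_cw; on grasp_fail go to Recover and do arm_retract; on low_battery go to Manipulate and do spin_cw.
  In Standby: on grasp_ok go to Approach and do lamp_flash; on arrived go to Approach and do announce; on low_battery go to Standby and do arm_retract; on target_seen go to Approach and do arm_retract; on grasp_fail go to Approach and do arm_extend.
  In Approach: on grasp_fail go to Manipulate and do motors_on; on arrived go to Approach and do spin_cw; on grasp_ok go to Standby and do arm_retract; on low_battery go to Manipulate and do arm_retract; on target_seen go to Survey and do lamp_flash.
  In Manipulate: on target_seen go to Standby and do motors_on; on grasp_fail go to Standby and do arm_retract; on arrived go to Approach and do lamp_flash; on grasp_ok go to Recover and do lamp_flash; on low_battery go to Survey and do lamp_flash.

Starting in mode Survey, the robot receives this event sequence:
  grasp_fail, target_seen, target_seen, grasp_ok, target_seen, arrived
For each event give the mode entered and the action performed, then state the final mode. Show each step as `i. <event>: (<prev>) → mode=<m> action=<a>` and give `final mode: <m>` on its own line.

1. grasp_fail: (Survey) → mode=Manipulate action=motors_on
2. target_seen: (Manipulate) → mode=Standby action=motors_on
3. target_seen: (Standby) → mode=Approach action=arm_retract
4. grasp_ok: (Approach) → mode=Standby action=arm_retract
5. target_seen: (Standby) → mode=Approach action=arm_retract
6. arrived: (Approach) → mode=Approach action=spin_cw

final mode: Approach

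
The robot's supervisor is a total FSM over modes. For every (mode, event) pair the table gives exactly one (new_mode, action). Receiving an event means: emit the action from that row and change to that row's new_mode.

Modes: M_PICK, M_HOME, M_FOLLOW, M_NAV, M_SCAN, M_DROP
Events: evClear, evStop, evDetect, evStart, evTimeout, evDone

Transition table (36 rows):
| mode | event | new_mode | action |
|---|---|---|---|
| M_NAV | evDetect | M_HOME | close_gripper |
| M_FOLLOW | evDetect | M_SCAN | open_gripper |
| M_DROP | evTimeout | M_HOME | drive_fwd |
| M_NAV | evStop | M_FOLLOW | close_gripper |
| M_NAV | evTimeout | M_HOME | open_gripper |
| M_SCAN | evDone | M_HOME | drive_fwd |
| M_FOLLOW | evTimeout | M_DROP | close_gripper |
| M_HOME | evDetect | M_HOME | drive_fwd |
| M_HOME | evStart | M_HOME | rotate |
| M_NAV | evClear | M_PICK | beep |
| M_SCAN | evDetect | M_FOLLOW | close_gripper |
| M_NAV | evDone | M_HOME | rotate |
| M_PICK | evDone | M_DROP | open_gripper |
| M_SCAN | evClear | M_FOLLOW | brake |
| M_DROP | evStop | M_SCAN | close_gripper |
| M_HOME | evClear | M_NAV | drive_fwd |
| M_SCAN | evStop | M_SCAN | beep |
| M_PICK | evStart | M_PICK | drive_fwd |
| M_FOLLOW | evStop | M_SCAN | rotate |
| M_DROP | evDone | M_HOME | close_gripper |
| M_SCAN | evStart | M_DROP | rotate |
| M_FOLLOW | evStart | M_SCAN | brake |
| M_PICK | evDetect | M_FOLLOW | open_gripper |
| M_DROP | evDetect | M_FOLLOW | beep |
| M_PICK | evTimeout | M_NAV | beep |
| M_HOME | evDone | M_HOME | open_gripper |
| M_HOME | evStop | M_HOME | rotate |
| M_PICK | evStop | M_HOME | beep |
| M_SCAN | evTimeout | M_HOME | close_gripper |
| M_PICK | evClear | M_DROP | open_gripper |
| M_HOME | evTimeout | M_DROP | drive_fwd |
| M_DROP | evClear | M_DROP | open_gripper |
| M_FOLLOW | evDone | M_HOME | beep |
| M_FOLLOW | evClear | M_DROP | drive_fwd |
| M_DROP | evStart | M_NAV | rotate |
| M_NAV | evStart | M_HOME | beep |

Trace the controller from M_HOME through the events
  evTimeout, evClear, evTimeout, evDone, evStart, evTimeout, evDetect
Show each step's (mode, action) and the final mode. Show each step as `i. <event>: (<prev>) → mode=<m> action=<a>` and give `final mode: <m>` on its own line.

1. evTimeout: (M_HOME) → mode=M_DROP action=drive_fwd
2. evClear: (M_DROP) → mode=M_DROP action=open_gripper
3. evTimeout: (M_DROP) → mode=M_HOME action=drive_fwd
4. evDone: (M_HOME) → mode=M_HOME action=open_gripper
5. evStart: (M_HOME) → mode=M_HOME action=rotate
6. evTimeout: (M_HOME) → mode=M_DROP action=drive_fwd
7. evDetect: (M_DROP) → mode=M_FOLLOW action=beep

final mode: M_FOLLOW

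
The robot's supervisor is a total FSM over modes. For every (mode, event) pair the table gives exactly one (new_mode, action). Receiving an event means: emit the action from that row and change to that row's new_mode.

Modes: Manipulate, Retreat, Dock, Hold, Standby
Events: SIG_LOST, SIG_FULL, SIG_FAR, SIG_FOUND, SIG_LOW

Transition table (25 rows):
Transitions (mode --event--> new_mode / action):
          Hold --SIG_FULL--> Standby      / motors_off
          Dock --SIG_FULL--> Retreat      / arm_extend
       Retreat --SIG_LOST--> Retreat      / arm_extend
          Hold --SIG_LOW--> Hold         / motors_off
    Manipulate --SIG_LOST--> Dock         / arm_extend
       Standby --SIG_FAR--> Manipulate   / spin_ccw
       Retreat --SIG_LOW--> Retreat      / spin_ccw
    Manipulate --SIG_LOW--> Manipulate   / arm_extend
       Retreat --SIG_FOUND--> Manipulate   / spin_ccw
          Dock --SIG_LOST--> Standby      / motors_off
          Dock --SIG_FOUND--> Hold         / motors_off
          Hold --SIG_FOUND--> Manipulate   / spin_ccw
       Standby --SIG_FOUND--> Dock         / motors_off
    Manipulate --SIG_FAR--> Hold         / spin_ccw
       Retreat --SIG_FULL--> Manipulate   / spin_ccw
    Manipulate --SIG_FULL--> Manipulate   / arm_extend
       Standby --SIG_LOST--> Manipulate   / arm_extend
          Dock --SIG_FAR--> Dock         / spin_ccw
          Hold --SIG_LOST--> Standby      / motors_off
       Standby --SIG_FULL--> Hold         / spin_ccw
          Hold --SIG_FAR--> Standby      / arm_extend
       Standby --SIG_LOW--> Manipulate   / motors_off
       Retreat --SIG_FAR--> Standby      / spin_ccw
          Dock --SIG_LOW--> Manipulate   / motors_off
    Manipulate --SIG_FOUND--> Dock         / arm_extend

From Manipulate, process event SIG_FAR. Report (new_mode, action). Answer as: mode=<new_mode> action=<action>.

current mode = Manipulate; filter table to that mode:
  (Manipulate, SIG_LOST) → (Dock, arm_extend)
  (Manipulate, SIG_LOW) → (Manipulate, arm_extend)
  (Manipulate, SIG_FAR) → (Hold, spin_ccw)  ← event matches
  (Manipulate, SIG_FULL) → (Manipulate, arm_extend)
  (Manipulate, SIG_FOUND) → (Dock, arm_extend)
event = SIG_FAR selects (Hold, spin_ccw)

mode=Hold action=spin_ccw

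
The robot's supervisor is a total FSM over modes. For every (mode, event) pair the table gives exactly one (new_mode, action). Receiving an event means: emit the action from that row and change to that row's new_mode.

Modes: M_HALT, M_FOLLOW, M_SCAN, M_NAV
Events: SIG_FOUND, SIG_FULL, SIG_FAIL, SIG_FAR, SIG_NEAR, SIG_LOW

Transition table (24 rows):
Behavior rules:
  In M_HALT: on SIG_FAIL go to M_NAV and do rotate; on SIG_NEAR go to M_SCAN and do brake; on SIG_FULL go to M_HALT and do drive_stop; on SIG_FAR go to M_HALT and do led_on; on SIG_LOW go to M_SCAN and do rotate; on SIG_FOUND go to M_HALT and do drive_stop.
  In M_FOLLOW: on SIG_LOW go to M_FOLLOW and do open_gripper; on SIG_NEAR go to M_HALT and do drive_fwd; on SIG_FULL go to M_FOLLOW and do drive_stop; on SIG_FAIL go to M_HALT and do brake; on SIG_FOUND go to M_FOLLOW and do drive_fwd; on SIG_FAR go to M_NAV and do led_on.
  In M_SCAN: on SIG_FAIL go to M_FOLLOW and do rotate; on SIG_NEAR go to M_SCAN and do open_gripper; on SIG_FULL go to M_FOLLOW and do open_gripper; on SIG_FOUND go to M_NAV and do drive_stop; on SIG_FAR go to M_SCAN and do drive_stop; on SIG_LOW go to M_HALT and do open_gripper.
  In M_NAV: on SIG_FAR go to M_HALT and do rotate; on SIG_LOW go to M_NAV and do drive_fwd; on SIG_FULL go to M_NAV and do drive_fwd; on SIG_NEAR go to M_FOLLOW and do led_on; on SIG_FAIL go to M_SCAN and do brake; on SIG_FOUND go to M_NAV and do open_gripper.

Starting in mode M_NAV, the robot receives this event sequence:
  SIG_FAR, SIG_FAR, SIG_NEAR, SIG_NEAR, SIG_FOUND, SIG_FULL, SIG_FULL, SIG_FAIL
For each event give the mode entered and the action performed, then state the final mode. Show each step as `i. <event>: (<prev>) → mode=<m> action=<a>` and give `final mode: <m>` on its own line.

1. SIG_FAR: (M_NAV) → mode=M_HALT action=rotate
2. SIG_FAR: (M_HALT) → mode=M_HALT action=led_on
3. SIG_NEAR: (M_HALT) → mode=M_SCAN action=brake
4. SIG_NEAR: (M_SCAN) → mode=M_SCAN action=open_gripper
5. SIG_FOUND: (M_SCAN) → mode=M_NAV action=drive_stop
6. SIG_FULL: (M_NAV) → mode=M_NAV action=drive_fwd
7. SIG_FULL: (M_NAV) → mode=M_NAV action=drive_fwd
8. SIG_FAIL: (M_NAV) → mode=M_SCAN action=brake

final mode: M_SCAN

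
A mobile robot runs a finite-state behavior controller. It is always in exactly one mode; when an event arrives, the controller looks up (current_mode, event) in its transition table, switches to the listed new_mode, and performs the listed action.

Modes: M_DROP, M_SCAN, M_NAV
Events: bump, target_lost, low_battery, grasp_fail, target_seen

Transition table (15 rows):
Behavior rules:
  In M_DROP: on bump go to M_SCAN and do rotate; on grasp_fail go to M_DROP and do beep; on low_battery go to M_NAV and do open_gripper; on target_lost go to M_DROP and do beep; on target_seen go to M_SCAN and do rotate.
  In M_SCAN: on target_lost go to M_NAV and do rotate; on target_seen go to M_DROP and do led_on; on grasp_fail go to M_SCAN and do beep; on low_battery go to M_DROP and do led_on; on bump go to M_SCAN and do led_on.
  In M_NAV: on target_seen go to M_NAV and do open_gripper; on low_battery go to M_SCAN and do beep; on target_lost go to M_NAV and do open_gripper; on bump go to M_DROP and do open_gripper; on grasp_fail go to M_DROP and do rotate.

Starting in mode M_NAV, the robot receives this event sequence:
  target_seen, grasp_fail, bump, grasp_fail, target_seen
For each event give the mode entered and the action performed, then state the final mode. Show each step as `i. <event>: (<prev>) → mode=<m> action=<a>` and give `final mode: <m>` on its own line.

1. target_seen: (M_NAV) → mode=M_NAV action=open_gripper
2. grasp_fail: (M_NAV) → mode=M_DROP action=rotate
3. bump: (M_DROP) → mode=M_SCAN action=rotate
4. grasp_fail: (M_SCAN) → mode=M_SCAN action=beep
5. target_seen: (M_SCAN) → mode=M_DROP action=led_on

final mode: M_DROP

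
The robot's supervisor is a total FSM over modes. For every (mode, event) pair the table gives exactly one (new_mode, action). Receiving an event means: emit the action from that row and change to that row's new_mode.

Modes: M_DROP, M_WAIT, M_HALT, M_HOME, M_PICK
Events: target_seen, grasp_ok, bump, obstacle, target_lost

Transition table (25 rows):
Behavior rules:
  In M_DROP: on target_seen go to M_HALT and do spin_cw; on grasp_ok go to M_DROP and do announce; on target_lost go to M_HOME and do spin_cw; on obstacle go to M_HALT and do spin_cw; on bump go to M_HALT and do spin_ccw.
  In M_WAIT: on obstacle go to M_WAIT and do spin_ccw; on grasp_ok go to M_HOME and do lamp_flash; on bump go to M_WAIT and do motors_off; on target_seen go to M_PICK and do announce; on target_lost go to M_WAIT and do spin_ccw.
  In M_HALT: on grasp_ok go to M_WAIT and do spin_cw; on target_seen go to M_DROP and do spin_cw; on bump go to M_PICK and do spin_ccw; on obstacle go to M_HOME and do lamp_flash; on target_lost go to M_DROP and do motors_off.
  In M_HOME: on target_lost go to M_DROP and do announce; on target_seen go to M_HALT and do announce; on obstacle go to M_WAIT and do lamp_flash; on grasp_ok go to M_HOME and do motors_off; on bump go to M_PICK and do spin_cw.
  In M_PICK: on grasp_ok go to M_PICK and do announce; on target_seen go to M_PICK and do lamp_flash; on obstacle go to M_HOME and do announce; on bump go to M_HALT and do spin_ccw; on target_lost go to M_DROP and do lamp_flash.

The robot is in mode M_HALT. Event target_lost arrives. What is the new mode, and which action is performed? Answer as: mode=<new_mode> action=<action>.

mode=M_DROP action=motors_off

current mode = M_HALT; filter table to that mode:
  (M_HALT, grasp_ok) → (M_WAIT, spin_cw)
  (M_HALT, target_seen) → (M_DROP, spin_cw)
  (M_HALT, bump) → (M_PICK, spin_ccw)
  (M_HALT, obstacle) → (M_HOME, lamp_flash)
  (M_HALT, target_lost) → (M_DROP, motors_off)  ← event matches
event = target_lost selects (M_DROP, motors_off)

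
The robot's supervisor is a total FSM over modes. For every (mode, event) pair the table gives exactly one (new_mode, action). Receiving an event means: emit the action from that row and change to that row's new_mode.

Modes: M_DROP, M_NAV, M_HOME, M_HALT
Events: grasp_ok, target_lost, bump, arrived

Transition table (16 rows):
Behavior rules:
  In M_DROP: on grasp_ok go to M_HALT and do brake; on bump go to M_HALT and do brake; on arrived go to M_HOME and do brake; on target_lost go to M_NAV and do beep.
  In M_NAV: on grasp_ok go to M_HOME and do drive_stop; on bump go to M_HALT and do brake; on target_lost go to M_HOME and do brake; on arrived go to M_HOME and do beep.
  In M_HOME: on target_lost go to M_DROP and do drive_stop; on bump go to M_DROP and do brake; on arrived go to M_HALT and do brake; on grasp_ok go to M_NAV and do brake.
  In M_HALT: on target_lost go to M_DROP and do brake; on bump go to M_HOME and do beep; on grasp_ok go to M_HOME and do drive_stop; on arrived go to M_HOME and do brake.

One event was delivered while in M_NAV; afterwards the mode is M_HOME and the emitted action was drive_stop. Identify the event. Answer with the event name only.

try grasp_ok: (M_NAV, grasp_ok) → (M_HOME, drive_stop)  ← matches
try target_lost: (M_NAV, target_lost) → (M_HOME, brake)
try bump: (M_NAV, bump) → (M_HALT, brake)
try arrived: (M_NAV, arrived) → (M_HOME, beep)

grasp_ok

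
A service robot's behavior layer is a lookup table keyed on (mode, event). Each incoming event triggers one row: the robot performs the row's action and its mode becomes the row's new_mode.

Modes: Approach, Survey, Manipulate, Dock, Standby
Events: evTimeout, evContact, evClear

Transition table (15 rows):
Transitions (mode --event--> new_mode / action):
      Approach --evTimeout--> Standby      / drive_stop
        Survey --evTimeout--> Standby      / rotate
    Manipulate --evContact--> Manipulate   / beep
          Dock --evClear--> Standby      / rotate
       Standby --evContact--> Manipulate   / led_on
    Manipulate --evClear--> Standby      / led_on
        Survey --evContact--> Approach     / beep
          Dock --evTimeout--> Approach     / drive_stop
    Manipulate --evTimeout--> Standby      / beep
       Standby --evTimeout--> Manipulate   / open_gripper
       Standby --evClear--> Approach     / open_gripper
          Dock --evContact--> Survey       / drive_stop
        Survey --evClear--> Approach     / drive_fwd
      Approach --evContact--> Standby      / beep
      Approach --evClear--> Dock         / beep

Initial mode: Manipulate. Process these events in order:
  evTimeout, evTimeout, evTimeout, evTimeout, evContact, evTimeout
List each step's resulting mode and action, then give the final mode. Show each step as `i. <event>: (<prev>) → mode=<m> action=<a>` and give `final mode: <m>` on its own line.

1. evTimeout: (Manipulate) → mode=Standby action=beep
2. evTimeout: (Standby) → mode=Manipulate action=open_gripper
3. evTimeout: (Manipulate) → mode=Standby action=beep
4. evTimeout: (Standby) → mode=Manipulate action=open_gripper
5. evContact: (Manipulate) → mode=Manipulate action=beep
6. evTimeout: (Manipulate) → mode=Standby action=beep

final mode: Standby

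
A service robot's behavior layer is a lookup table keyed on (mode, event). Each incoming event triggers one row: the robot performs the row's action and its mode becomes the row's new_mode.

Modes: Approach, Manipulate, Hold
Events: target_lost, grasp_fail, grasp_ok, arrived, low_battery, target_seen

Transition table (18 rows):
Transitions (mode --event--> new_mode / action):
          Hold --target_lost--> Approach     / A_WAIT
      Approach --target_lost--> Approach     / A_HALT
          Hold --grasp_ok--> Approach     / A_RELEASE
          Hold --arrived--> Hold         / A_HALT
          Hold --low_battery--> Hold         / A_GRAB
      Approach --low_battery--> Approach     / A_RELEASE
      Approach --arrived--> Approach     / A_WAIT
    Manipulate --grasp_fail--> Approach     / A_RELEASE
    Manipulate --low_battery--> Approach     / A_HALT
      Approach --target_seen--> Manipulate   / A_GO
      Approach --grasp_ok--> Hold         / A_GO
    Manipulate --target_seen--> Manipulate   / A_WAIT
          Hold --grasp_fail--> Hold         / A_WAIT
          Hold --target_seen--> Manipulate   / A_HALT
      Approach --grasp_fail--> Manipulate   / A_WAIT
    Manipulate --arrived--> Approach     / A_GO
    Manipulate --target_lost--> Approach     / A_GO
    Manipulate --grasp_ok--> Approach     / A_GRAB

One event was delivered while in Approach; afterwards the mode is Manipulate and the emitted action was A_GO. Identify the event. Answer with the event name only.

target_seen

try target_lost: (Approach, target_lost) → (Approach, A_HALT)
try grasp_fail: (Approach, grasp_fail) → (Manipulate, A_WAIT)
try grasp_ok: (Approach, grasp_ok) → (Hold, A_GO)
try arrived: (Approach, arrived) → (Approach, A_WAIT)
try low_battery: (Approach, low_battery) → (Approach, A_RELEASE)
try target_seen: (Approach, target_seen) → (Manipulate, A_GO)  ← matches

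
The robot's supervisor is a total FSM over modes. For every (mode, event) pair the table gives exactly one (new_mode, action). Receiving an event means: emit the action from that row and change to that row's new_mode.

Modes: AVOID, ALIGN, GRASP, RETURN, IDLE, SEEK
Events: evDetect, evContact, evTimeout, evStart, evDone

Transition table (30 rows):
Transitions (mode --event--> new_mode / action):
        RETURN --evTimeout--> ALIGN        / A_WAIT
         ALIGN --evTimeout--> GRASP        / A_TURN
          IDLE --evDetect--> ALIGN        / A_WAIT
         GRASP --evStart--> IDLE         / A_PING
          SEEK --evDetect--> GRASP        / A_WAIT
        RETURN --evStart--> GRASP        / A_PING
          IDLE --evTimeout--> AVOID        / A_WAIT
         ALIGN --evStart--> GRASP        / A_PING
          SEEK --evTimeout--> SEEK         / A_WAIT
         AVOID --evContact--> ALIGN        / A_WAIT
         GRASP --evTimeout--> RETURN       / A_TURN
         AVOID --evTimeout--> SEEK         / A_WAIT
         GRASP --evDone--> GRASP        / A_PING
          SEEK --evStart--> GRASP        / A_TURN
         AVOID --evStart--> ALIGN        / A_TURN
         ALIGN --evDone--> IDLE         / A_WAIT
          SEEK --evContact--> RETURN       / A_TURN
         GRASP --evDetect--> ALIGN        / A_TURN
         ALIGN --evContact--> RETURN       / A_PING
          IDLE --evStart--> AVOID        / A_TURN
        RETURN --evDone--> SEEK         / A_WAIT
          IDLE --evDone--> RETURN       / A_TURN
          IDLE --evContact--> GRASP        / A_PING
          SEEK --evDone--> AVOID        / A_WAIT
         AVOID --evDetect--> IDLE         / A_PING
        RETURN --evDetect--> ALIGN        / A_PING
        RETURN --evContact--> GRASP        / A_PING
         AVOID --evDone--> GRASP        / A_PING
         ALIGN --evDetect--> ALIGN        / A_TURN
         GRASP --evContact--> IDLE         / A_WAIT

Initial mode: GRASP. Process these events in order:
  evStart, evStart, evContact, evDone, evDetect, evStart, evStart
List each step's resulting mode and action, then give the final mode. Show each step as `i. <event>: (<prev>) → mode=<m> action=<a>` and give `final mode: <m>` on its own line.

final mode: IDLE

1. evStart: (GRASP) → mode=IDLE action=A_PING
2. evStart: (IDLE) → mode=AVOID action=A_TURN
3. evContact: (AVOID) → mode=ALIGN action=A_WAIT
4. evDone: (ALIGN) → mode=IDLE action=A_WAIT
5. evDetect: (IDLE) → mode=ALIGN action=A_WAIT
6. evStart: (ALIGN) → mode=GRASP action=A_PING
7. evStart: (GRASP) → mode=IDLE action=A_PING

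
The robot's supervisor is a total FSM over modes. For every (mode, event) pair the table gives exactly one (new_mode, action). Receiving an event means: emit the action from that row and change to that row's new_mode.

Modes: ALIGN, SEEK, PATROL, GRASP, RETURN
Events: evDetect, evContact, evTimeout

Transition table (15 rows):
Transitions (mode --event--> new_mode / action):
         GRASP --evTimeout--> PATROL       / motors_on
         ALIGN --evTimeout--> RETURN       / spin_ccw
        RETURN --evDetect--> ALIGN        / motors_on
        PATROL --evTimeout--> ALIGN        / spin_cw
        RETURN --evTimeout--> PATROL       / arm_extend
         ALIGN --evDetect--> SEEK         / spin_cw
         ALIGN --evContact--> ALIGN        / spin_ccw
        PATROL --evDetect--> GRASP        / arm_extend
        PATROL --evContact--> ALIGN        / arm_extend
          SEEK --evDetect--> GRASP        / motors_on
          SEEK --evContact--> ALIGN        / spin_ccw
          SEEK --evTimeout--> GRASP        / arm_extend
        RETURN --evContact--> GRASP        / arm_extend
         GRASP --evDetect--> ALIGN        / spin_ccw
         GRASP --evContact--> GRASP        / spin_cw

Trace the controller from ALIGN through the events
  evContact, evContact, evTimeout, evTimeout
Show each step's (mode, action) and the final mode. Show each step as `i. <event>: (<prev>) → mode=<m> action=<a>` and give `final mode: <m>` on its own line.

1. evContact: (ALIGN) → mode=ALIGN action=spin_ccw
2. evContact: (ALIGN) → mode=ALIGN action=spin_ccw
3. evTimeout: (ALIGN) → mode=RETURN action=spin_ccw
4. evTimeout: (RETURN) → mode=PATROL action=arm_extend

final mode: PATROL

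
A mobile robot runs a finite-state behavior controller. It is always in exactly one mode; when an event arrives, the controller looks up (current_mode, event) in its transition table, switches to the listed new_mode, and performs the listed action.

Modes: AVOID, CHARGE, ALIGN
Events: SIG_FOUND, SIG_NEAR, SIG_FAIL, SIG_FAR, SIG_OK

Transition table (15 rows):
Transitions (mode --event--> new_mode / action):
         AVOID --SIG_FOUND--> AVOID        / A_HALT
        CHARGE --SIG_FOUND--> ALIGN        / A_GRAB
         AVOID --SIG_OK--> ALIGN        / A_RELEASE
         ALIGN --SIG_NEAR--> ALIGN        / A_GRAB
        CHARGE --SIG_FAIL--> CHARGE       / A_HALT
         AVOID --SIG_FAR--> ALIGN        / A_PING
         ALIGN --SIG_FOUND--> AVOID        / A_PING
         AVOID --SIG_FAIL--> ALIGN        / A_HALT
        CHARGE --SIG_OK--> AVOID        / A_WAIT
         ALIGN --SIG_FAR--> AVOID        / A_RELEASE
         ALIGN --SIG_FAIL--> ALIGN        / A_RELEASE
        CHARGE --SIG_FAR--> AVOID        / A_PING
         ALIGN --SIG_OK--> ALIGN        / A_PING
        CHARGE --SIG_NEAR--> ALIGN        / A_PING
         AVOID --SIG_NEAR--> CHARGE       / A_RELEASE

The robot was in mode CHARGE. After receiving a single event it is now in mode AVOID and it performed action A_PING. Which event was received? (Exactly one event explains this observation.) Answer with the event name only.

try SIG_FOUND: (CHARGE, SIG_FOUND) → (ALIGN, A_GRAB)
try SIG_NEAR: (CHARGE, SIG_NEAR) → (ALIGN, A_PING)
try SIG_FAIL: (CHARGE, SIG_FAIL) → (CHARGE, A_HALT)
try SIG_FAR: (CHARGE, SIG_FAR) → (AVOID, A_PING)  ← matches
try SIG_OK: (CHARGE, SIG_OK) → (AVOID, A_WAIT)

SIG_FAR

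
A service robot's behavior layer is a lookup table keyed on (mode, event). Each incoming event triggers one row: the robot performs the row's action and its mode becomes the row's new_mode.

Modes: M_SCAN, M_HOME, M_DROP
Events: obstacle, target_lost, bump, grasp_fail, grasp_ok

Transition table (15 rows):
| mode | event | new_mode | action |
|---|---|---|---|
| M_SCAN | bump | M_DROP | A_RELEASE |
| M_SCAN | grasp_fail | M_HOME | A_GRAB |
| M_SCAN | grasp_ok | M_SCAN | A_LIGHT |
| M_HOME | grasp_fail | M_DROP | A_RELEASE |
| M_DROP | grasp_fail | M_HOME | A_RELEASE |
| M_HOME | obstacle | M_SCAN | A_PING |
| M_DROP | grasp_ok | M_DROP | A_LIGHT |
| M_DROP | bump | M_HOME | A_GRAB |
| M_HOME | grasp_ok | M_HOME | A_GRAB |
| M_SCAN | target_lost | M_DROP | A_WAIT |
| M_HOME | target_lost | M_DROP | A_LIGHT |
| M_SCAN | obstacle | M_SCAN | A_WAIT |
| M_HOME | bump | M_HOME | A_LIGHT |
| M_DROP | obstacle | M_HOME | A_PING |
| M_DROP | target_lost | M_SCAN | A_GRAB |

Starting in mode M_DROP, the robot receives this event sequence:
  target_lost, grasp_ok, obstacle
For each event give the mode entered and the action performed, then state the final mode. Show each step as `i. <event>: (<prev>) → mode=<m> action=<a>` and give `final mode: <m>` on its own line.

final mode: M_SCAN

1. target_lost: (M_DROP) → mode=M_SCAN action=A_GRAB
2. grasp_ok: (M_SCAN) → mode=M_SCAN action=A_LIGHT
3. obstacle: (M_SCAN) → mode=M_SCAN action=A_WAIT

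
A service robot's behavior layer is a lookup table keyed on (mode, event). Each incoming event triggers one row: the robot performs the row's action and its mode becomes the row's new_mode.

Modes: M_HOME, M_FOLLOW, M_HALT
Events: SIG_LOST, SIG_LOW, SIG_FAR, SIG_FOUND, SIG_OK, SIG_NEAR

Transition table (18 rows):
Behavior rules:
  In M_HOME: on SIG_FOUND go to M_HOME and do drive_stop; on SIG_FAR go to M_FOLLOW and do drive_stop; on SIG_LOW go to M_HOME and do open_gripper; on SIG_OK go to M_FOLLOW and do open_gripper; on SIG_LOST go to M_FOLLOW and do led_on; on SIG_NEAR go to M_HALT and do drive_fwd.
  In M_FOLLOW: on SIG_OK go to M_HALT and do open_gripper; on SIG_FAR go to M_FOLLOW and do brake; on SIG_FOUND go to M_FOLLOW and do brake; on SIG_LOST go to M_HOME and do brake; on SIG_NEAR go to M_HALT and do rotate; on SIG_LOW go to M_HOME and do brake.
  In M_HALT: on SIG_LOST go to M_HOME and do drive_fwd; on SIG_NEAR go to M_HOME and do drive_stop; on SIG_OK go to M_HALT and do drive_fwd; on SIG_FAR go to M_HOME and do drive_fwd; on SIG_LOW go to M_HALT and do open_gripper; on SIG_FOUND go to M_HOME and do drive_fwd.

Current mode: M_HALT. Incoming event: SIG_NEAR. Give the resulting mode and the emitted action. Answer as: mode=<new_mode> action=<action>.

mode=M_HOME action=drive_stop

current mode = M_HALT; filter table to that mode:
  (M_HALT, SIG_LOST) → (M_HOME, drive_fwd)
  (M_HALT, SIG_NEAR) → (M_HOME, drive_stop)  ← event matches
  (M_HALT, SIG_OK) → (M_HALT, drive_fwd)
  (M_HALT, SIG_FAR) → (M_HOME, drive_fwd)
  (M_HALT, SIG_LOW) → (M_HALT, open_gripper)
  (M_HALT, SIG_FOUND) → (M_HOME, drive_fwd)
event = SIG_NEAR selects (M_HOME, drive_stop)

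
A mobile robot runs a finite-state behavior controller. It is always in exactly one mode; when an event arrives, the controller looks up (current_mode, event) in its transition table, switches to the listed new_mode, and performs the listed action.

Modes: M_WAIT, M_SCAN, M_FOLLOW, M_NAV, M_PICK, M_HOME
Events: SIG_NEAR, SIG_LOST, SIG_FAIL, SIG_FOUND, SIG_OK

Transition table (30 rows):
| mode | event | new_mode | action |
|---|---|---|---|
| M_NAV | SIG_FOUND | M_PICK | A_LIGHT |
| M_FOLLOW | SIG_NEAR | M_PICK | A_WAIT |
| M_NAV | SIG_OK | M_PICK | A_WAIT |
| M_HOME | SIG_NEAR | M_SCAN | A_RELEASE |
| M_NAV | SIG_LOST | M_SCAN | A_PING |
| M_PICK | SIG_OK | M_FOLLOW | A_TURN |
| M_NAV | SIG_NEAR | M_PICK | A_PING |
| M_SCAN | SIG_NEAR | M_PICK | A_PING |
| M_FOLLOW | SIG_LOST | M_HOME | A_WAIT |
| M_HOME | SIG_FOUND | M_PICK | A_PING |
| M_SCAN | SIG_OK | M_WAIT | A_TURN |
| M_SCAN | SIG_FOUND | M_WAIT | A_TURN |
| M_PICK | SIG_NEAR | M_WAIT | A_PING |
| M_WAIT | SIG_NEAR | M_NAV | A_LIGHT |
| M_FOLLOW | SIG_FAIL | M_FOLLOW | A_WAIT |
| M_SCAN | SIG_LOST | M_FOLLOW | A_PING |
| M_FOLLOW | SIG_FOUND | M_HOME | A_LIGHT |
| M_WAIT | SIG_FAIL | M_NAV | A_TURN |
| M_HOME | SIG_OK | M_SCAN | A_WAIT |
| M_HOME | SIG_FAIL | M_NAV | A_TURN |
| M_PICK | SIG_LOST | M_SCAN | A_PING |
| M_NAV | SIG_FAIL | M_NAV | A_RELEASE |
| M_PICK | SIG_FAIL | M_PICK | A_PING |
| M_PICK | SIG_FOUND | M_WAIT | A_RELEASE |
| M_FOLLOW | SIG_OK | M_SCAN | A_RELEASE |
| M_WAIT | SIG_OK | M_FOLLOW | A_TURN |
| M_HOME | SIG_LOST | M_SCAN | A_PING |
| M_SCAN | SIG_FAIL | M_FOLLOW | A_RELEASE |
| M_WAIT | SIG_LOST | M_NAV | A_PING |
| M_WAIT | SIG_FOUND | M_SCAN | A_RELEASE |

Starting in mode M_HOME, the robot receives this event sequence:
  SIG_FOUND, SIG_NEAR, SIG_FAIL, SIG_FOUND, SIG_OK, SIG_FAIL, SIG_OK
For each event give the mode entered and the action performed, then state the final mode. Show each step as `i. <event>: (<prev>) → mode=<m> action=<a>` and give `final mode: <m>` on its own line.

final mode: M_SCAN

1. SIG_FOUND: (M_HOME) → mode=M_PICK action=A_PING
2. SIG_NEAR: (M_PICK) → mode=M_WAIT action=A_PING
3. SIG_FAIL: (M_WAIT) → mode=M_NAV action=A_TURN
4. SIG_FOUND: (M_NAV) → mode=M_PICK action=A_LIGHT
5. SIG_OK: (M_PICK) → mode=M_FOLLOW action=A_TURN
6. SIG_FAIL: (M_FOLLOW) → mode=M_FOLLOW action=A_WAIT
7. SIG_OK: (M_FOLLOW) → mode=M_SCAN action=A_RELEASE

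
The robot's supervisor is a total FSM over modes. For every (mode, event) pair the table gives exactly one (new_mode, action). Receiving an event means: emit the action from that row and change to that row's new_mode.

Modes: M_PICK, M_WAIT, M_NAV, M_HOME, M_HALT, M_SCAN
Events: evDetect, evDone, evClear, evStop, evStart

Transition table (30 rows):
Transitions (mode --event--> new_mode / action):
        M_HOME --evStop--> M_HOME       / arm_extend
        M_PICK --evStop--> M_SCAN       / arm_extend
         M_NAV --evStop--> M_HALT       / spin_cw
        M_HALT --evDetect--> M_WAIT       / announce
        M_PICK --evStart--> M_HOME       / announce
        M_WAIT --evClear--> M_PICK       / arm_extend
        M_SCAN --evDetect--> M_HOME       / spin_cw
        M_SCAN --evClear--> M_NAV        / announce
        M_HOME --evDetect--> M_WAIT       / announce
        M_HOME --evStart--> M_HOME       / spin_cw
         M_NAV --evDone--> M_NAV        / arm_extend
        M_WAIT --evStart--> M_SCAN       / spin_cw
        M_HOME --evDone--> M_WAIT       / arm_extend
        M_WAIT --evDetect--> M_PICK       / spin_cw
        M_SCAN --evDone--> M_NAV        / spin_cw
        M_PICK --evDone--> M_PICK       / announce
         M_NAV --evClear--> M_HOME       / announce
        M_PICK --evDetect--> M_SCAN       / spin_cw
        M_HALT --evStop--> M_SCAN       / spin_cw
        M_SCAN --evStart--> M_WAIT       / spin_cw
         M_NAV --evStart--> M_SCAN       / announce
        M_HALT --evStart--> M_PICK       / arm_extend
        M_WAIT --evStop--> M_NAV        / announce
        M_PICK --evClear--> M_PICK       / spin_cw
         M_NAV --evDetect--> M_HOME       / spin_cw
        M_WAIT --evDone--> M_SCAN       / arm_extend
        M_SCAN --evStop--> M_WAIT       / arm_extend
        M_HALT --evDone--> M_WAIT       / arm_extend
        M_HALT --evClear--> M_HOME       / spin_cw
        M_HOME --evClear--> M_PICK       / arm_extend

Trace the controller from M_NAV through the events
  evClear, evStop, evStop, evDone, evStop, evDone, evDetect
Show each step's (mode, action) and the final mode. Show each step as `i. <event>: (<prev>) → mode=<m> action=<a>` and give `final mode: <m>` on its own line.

1. evClear: (M_NAV) → mode=M_HOME action=announce
2. evStop: (M_HOME) → mode=M_HOME action=arm_extend
3. evStop: (M_HOME) → mode=M_HOME action=arm_extend
4. evDone: (M_HOME) → mode=M_WAIT action=arm_extend
5. evStop: (M_WAIT) → mode=M_NAV action=announce
6. evDone: (M_NAV) → mode=M_NAV action=arm_extend
7. evDetect: (M_NAV) → mode=M_HOME action=spin_cw

final mode: M_HOME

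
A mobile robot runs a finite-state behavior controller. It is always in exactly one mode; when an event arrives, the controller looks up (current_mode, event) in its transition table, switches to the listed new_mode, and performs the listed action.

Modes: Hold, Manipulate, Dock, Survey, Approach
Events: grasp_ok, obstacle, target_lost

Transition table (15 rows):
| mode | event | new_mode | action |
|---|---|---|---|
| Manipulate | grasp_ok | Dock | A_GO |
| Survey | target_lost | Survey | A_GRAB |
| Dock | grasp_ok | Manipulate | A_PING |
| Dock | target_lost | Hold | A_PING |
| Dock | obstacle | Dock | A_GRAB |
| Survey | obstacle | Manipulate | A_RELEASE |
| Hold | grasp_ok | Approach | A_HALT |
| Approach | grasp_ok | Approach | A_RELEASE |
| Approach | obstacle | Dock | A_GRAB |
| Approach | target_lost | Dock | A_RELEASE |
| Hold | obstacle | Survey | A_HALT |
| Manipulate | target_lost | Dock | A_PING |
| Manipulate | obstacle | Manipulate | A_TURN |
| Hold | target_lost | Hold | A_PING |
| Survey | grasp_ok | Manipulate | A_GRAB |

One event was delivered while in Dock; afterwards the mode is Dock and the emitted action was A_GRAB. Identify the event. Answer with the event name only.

try grasp_ok: (Dock, grasp_ok) → (Manipulate, A_PING)
try obstacle: (Dock, obstacle) → (Dock, A_GRAB)  ← matches
try target_lost: (Dock, target_lost) → (Hold, A_PING)

obstacle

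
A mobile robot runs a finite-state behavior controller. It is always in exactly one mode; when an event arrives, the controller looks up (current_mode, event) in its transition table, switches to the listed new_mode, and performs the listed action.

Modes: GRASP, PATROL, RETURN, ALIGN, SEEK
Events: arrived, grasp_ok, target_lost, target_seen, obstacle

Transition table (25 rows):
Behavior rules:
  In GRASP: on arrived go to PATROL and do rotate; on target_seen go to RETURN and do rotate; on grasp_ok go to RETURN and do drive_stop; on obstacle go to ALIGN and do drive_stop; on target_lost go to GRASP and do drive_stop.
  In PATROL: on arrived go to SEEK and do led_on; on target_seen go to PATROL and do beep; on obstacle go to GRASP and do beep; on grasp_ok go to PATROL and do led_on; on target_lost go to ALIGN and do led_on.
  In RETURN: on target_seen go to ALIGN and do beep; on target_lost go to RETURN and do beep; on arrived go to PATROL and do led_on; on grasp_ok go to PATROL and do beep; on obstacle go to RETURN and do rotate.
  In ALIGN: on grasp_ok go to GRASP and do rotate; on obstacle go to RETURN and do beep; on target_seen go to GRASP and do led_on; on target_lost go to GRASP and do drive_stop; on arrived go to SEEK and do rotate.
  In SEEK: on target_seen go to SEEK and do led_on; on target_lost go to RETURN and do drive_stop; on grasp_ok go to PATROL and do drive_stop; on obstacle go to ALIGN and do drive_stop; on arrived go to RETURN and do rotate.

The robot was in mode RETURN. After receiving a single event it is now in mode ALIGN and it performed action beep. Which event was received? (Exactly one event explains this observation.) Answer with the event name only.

try arrived: (RETURN, arrived) → (PATROL, led_on)
try grasp_ok: (RETURN, grasp_ok) → (PATROL, beep)
try target_lost: (RETURN, target_lost) → (RETURN, beep)
try target_seen: (RETURN, target_seen) → (ALIGN, beep)  ← matches
try obstacle: (RETURN, obstacle) → (RETURN, rotate)

target_seen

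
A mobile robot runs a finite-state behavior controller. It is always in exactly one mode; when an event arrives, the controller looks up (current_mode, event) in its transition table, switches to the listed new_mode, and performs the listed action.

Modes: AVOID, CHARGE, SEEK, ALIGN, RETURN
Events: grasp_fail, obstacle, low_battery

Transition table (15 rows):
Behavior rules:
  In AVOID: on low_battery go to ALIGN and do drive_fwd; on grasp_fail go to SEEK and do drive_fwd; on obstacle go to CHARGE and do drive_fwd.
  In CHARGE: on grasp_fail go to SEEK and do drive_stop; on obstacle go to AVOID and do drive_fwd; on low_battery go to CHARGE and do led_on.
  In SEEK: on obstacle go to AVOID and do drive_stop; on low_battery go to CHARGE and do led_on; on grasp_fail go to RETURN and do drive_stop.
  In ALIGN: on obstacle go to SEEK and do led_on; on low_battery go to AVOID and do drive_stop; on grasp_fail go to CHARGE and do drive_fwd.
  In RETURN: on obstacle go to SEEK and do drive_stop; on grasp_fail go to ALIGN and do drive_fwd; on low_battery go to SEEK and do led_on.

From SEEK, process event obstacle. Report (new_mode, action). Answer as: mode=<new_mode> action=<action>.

current mode = SEEK; filter table to that mode:
  (SEEK, obstacle) → (AVOID, drive_stop)  ← event matches
  (SEEK, low_battery) → (CHARGE, led_on)
  (SEEK, grasp_fail) → (RETURN, drive_stop)
event = obstacle selects (AVOID, drive_stop)

mode=AVOID action=drive_stop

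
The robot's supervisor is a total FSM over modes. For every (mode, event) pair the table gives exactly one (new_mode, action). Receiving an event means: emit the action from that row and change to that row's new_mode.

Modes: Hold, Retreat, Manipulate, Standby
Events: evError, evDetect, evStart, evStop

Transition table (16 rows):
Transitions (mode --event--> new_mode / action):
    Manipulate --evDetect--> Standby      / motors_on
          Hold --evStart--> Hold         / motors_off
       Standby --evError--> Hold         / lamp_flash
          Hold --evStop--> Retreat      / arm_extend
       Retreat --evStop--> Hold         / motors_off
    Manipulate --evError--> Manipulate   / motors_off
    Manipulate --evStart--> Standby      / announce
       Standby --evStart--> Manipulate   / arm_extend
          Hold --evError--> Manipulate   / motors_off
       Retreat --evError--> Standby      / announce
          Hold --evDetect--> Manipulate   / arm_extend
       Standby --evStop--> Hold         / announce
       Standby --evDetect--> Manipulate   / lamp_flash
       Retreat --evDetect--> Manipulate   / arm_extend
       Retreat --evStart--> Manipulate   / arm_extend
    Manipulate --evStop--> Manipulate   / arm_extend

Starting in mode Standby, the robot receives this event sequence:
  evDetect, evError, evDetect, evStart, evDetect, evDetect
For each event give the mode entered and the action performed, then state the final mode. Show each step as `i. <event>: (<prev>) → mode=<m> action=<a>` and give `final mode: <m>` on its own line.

final mode: Manipulate

1. evDetect: (Standby) → mode=Manipulate action=lamp_flash
2. evError: (Manipulate) → mode=Manipulate action=motors_off
3. evDetect: (Manipulate) → mode=Standby action=motors_on
4. evStart: (Standby) → mode=Manipulate action=arm_extend
5. evDetect: (Manipulate) → mode=Standby action=motors_on
6. evDetect: (Standby) → mode=Manipulate action=lamp_flash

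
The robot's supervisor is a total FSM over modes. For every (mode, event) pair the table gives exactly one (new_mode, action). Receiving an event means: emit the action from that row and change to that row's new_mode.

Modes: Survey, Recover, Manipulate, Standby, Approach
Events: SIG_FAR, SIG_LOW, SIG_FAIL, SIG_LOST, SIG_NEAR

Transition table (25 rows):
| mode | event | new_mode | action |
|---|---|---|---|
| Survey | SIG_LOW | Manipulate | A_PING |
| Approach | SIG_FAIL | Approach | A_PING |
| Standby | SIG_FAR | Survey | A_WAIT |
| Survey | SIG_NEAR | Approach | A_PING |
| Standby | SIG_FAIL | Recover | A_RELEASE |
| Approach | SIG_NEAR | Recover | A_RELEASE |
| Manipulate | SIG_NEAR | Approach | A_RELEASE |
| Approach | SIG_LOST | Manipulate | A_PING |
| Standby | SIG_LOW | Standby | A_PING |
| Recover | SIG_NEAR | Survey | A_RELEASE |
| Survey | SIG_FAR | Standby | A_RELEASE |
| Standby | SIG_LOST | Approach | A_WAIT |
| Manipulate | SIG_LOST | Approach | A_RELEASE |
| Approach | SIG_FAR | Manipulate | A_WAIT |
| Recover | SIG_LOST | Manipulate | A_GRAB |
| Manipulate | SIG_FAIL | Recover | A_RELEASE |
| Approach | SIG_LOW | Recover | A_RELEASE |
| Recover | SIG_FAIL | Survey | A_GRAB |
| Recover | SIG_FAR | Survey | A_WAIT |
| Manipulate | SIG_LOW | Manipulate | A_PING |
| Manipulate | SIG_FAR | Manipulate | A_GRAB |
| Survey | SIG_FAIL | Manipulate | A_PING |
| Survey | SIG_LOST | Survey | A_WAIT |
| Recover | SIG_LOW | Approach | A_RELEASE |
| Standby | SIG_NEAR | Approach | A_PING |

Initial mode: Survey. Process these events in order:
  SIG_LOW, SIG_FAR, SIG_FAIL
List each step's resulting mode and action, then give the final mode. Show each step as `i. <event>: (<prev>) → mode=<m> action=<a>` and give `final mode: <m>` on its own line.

1. SIG_LOW: (Survey) → mode=Manipulate action=A_PING
2. SIG_FAR: (Manipulate) → mode=Manipulate action=A_GRAB
3. SIG_FAIL: (Manipulate) → mode=Recover action=A_RELEASE

final mode: Recover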